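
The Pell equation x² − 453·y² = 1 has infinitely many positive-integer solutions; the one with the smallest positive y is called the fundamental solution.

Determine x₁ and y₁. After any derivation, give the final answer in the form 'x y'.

√453 = [21; 3,1,1,10,14,10,1,1,3,42, …], period ℓ=10 (even) → k=9
a_0=21:  p_0=21·1+0=21,  q_0=21·0+1=1
…
a_5=14:  p_5=14·1575+149=22199,  q_5=14·74+7=1043
…
a_7=1:  p_7=1·223565+22199=245764,  q_7=1·10504+1043=11547
a_8=1:  p_8=1·245764+223565=469329,  q_8=1·11547+10504=22051
a_9=3:  p_9=3·469329+245764=1653751,  q_9=3·22051+11547=77700
(x₁, y₁) = (1653751, 77700);  1653751² − 453·77700² = 1 ✓

1653751 77700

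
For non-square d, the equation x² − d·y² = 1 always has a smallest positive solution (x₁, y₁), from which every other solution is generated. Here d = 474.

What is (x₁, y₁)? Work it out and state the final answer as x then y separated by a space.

193549 8890

√474 = [21; 1,3,2,1,1,…,3,1,42, …], period ℓ=14 (even) → k=13
i=0: a=21 ⇒ p=21, q=1
i=1: a=1 ⇒ p=22, q=1
i=2: a=3 ⇒ p=87, q=4
i=3: a=2 ⇒ p=196, q=9
…
i=5: a=1 ⇒ p=479, q=22
i=6: a=1 ⇒ p=762, q=35
…
i=8: a=1 ⇒ p=5813, q=267
…
i=12: a=3 ⇒ p=149331, q=6859
i=13: a=1 ⇒ p=193549, q=8890
(x₁, y₁) = (193549, 8890);  193549² − 474·8890² = 1 ✓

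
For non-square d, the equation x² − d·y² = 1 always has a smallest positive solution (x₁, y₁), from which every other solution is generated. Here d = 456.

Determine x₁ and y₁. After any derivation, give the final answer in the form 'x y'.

√456 → a₀=21, period (2,1,4,1,2,42); ℓ=6 even so k=5
k=0  a_k=21  p_k/q_k = 21/1
…
k=2  a_k=1  p_k/q_k = 64/3
k=3  a_k=4  p_k/q_k = 299/14
k=4  a_k=1  p_k/q_k = 363/17
k=5  a_k=2  p_k/q_k = 1025/48
→ (1025, 48).  Check: 1025²=1050625, 456·48²=1050624, difference 1.

1025 48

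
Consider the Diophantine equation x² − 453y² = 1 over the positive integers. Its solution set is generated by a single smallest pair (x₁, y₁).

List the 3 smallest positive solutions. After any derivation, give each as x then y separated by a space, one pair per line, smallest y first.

1653751 77700
5469784740001 256992905400
18091323967121133751 850004548596233100

√453 → a₀=21, period (3,1,1,10,14,10,1,1,3,42); ℓ=10 even so k=9
a_0=21:  p_0=21·1+0=21,  q_0=21·0+1=1
a_1=3:  p_1=3·21+1=64,  q_1=3·1+0=3
…
a_4=10:  p_4=10·149+85=1575,  q_4=10·7+4=74
a_5=14:  p_5=14·1575+149=22199,  q_5=14·74+7=1043
…
a_7=1:  p_7=1·223565+22199=245764,  q_7=1·10504+1043=11547
a_8=1:  p_8=1·245764+223565=469329,  q_8=1·11547+10504=22051
a_9=3:  p_9=3·469329+245764=1653751,  q_9=3·22051+11547=77700
→ (1653751, 77700).  Check: 1653751²=2734892370001, 453·77700²=2734892370000, difference 1.
n=2: (1653751,77700)∘(1653751,77700) = (1653751·1653751+453·77700·77700, 1653751·77700+77700·1653751) = (5469784740001,256992905400)
n=3: (5469784740001,256992905400)∘(1653751,77700) = (1653751·5469784740001+453·77700·256992905400, 1653751·256992905400+77700·5469784740001) = (18091323967121133751,850004548596233100)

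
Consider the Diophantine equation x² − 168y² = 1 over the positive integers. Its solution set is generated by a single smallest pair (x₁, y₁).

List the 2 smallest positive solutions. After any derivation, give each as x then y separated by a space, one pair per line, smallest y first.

13 1
337 26

[12; 1,24] for √168; ℓ=2 ⇒ convergent index 1
i=0: a=12 ⇒ p=12, q=1
i=1: a=1 ⇒ p=13, q=1
→ (13, 1).  Check: 13²=169, 168·1²=168, difference 1.
(x_2, y_2) = (13·13 + 168·1·1, 13·1 + 1·13) = (337, 26)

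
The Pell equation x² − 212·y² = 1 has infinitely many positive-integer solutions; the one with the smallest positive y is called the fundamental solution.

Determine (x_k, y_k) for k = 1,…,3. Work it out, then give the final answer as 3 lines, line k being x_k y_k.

66249 4550
8777860001 602865900
1163048894346249 79878526013650

d=212: √d = [14; 1,1,3,1,1,…,1,1,28] (ℓ=14, even), read p_13/q_13
k=0  a_k=14  p_k/q_k = 14/1
k=1  a_k=1  p_k/q_k = 15/1
…
k=3  a_k=3  p_k/q_k = 102/7
…
k=7  a_k=6  p_k/q_k = 2417/166
…
k=9  a_k=1  p_k/q_k = 5198/357
k=10  a_k=1  p_k/q_k = 7979/548
k=11  a_k=3  p_k/q_k = 29135/2001
k=12  a_k=1  p_k/q_k = 37114/2549
k=13  a_k=1  p_k/q_k = 66249/4550
(x₁, y₁) = (66249, 4550);  66249² − 212·4550² = 1 ✓
k=2:  x_2 = 66249·66249+212·4550·4550 = 8777860001,  y_2 = 66249·4550+4550·66249 = 602865900
k=3:  x_3 = 66249·8777860001+212·4550·602865900 = 1163048894346249,  y_3 = 66249·602865900+4550·8777860001 = 79878526013650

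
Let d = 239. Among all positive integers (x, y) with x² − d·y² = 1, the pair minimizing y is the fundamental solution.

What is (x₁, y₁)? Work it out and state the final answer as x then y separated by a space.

6195120 400729

√239 → a₀=15, period (2,5,1,2,4,15,4,2,1,5,2,30); ℓ=12 even so k=11
a_0=15:  p_0=15·1+0=15,  q_0=15·0+1=1
a_1=2:  p_1=2·15+1=31,  q_1=2·1+0=2
a_2=5:  p_2=5·31+15=170,  q_2=5·2+1=11
…
a_5=4:  p_5=4·572+201=2489,  q_5=4·37+13=161
a_6=15:  p_6=15·2489+572=37907,  q_6=15·161+37=2452
…
a_10=5:  p_10=5·500258+346141=2847431,  q_10=5·32359+22390=184185
a_11=2:  p_11=2·2847431+500258=6195120,  q_11=2·184185+32359=400729
→ (6195120, 400729).  Check: 6195120²=38379511814400, 239·400729²=38379511814399, difference 1.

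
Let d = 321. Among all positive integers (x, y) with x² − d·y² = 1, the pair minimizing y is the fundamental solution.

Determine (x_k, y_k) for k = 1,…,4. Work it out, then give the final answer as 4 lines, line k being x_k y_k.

[17; 1,10,1,34] for √321; ℓ=4 ⇒ convergent index 3
k=0  a_k=17  p_k/q_k = 17/1
…
k=2  a_k=10  p_k/q_k = 197/11
k=3  a_k=1  p_k/q_k = 215/12
→ (215, 12).  Check: 215²=46225, 321·12²=46224, difference 1.
n=2: (215,12)∘(215,12) = (215·215+321·12·12, 215·12+12·215) = (92449,5160)
n=3: (92449,5160)∘(215,12) = (215·92449+321·12·5160, 215·5160+12·92449) = (39752855,2218788)
n=4: (39752855,2218788)∘(215,12) = (215·39752855+321·12·2218788, 215·2218788+12·39752855) = (17093635201,954073680)

215 12
92449 5160
39752855 2218788
17093635201 954073680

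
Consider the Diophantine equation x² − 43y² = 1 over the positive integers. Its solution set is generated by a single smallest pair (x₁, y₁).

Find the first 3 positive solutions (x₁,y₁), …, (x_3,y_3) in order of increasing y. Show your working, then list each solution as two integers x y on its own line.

3482 531
24248647 3697884
168867574226 25752063645

√43 = [6; 1,1,3,1,5,1,3,1,1,12, …], period ℓ=10 (even) → k=9
step 0: (6, 1)  from 6·(1,0) + (0,1)
step 1: (7, 1)  from 1·(6,1) + (1,0)
step 2: (13, 2)  from 1·(7,1) + (6,1)
step 3: (46, 7)  from 3·(13,2) + (7,1)
step 4: (59, 9)  from 1·(46,7) + (13,2)
step 5: (341, 52)  from 5·(59,9) + (46,7)
…
step 7: (1541, 235)  from 3·(400,61) + (341,52)
step 8: (1941, 296)  from 1·(1541,235) + (400,61)
step 9: (3482, 531)  from 1·(1941,296) + (1541,235)
fundamental: x₁=3482, y₁=531  (since 12124324 − 43·281961 = 1)
(3482+531√43)^2 = 24248647 + 3697884√43
(3482+531√43)^3 = 168867574226 + 25752063645√43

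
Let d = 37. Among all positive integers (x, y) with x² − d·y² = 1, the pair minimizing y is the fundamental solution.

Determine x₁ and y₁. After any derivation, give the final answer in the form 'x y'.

73 12

√37 → a₀=6, period (12); ℓ=1 odd so k=1
k=0  a_k=6  p_k/q_k = 6/1
k=1  a_k=12  p_k/q_k = 73/12
→ (73, 12).  Check: 73²=5329, 37·12²=5328, difference 1.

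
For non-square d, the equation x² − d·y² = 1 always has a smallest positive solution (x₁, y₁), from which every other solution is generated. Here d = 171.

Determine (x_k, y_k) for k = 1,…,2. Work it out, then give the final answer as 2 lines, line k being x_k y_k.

170 13
57799 4420

√171 → a₀=13, period (13,26); ℓ=2 even so k=1
step 0: (13, 1)  from 13·(1,0) + (0,1)
step 1: (170, 13)  from 13·(13,1) + (1,0)
fundamental: x₁=170, y₁=13  (since 28900 − 171·169 = 1)
k=2:  x_2 = 170·170+171·13·13 = 57799,  y_2 = 170·13+13·170 = 4420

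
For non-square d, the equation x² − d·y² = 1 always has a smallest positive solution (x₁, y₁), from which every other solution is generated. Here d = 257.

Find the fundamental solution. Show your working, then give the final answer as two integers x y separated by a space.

√257 → a₀=16, period (32); ℓ=1 odd so k=1
i=0: a=16 ⇒ p=16, q=1
i=1: a=32 ⇒ p=513, q=32
→ (513, 32).  Check: 513²=263169, 257·32²=263168, difference 1.

513 32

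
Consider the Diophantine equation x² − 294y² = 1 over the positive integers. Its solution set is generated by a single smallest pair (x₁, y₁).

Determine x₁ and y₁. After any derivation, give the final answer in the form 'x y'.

4801 280

√294 = [17; 6,1,4,1,6,34, …], period ℓ=6 (even) → k=5
a_0=17:  p_0=17·1+0=17,  q_0=17·0+1=1
a_1=6:  p_1=6·17+1=103,  q_1=6·1+0=6
…
a_3=4:  p_3=4·120+103=583,  q_3=4·7+6=34
a_4=1:  p_4=1·583+120=703,  q_4=1·34+7=41
a_5=6:  p_5=6·703+583=4801,  q_5=6·41+34=280
→ (4801, 280).  Check: 4801²=23049601, 294·280²=23049600, difference 1.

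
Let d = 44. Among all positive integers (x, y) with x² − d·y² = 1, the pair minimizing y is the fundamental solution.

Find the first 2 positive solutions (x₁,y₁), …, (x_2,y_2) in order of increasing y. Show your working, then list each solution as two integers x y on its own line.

199 30
79201 11940

√44 → a₀=6, period (1,1,1,2,1,1,1,12); ℓ=8 even so k=7
a_0=6:  p_0=6·1+0=6,  q_0=6·0+1=1
…
a_3=1:  p_3=1·13+7=20,  q_3=1·2+1=3
…
a_5=1:  p_5=1·53+20=73,  q_5=1·8+3=11
a_6=1:  p_6=1·73+53=126,  q_6=1·11+8=19
a_7=1:  p_7=1·126+73=199,  q_7=1·19+11=30
→ (199, 30).  Check: 199²=39601, 44·30²=39600, difference 1.
n=2: (199,30)∘(199,30) = (199·199+44·30·30, 199·30+30·199) = (79201,11940)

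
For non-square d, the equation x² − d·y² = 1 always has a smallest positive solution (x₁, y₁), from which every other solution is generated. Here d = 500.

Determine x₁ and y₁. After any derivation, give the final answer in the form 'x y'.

930249 41602

√500 → a₀=22, period (2,1,3,2,1,…,1,2,44); ℓ=14 even so k=13
step 0: (22, 1)  from 22·(1,0) + (0,1)
…
step 2: (67, 3)  from 1·(45,2) + (22,1)
…
step 4: (559, 25)  from 2·(246,11) + (67,3)
step 5: (805, 36)  from 1·(559,25) + (246,11)
…
step 7: (14445, 646)  from 10·(1364,61) + (805,36)
…
step 10: (76317, 3413)  from 2·(30254,1353) + (15809,707)
…
step 12: (335522, 15005)  from 1·(259205,11592) + (76317,3413)
step 13: (930249, 41602)  from 2·(335522,15005) + (259205,11592)
(x₁, y₁) = (930249, 41602);  930249² − 500·41602² = 1 ✓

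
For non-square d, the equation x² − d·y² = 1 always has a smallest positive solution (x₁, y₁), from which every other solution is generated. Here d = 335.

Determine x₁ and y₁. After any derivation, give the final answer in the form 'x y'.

604 33

d=335: √d = [18; 3,3,3,36] (ℓ=4, even), read p_3/q_3
a_0=18:  p_0=18·1+0=18,  q_0=18·0+1=1
…
a_2=3:  p_2=3·55+18=183,  q_2=3·3+1=10
a_3=3:  p_3=3·183+55=604,  q_3=3·10+3=33
→ (604, 33).  Check: 604²=364816, 335·33²=364815, difference 1.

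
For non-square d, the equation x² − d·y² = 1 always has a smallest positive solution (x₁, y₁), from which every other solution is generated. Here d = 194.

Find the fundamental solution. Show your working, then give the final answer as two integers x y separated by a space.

195 14

√194 = [13; 1,12,1,26, …], period ℓ=4 (even) → k=3
i=0: a=13 ⇒ p=13, q=1
i=1: a=1 ⇒ p=14, q=1
i=2: a=12 ⇒ p=181, q=13
i=3: a=1 ⇒ p=195, q=14
fundamental: x₁=195, y₁=14  (since 38025 − 194·196 = 1)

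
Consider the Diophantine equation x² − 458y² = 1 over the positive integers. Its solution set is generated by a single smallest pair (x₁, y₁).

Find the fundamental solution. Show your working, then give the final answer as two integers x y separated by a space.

22899 1070

[21; 2,2,42] for √458; ℓ=3 ⇒ convergent index 5
k=0  a_k=21  p_k/q_k = 21/1
…
k=2  a_k=2  p_k/q_k = 107/5
k=3  a_k=42  p_k/q_k = 4537/212
k=4  a_k=2  p_k/q_k = 9181/429
k=5  a_k=2  p_k/q_k = 22899/1070
→ (22899, 1070).  Check: 22899²=524364201, 458·1070²=524364200, difference 1.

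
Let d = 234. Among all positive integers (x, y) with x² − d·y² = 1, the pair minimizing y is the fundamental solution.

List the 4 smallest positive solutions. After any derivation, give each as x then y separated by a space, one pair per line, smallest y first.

[15; 3,2,1,2,1,2,3,30] for √234; ℓ=8 ⇒ convergent index 7
step 0: (15, 1)  from 15·(1,0) + (0,1)
step 1: (46, 3)  from 3·(15,1) + (1,0)
…
step 5: (566, 37)  from 1·(413,27) + (153,10)
step 6: (1545, 101)  from 2·(566,37) + (413,27)
step 7: (5201, 340)  from 3·(1545,101) + (566,37)
(x₁, y₁) = (5201, 340);  5201² − 234·340² = 1 ✓
(5201+340√234)^2 = 54100801 + 3536680√234
(5201+340√234)^3 = 562756526801 + 36788545020√234
(5201+340√234)^4 = 5853793337683201 + 382674441761360√234

5201 340
54100801 3536680
562756526801 36788545020
5853793337683201 382674441761360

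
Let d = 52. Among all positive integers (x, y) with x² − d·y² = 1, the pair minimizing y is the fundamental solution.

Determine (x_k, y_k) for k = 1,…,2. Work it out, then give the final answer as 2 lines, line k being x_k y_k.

649 90
842401 116820

√52 → a₀=7, period (4,1,2,1,4,14); ℓ=6 even so k=5
step 0: (7, 1)  from 7·(1,0) + (0,1)
…
step 2: (36, 5)  from 1·(29,4) + (7,1)
step 3: (101, 14)  from 2·(36,5) + (29,4)
step 4: (137, 19)  from 1·(101,14) + (36,5)
step 5: (649, 90)  from 4·(137,19) + (101,14)
(x₁, y₁) = (649, 90);  649² − 52·90² = 1 ✓
n=2: (649,90)∘(649,90) = (649·649+52·90·90, 649·90+90·649) = (842401,116820)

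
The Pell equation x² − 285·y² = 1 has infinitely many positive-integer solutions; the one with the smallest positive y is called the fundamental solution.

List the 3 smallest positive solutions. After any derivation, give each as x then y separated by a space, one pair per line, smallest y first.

2431 144
11819521 700128
57466508671 3404022192

√285 = [16; 1,7,2,7,1,32, …], period ℓ=6 (even) → k=5
k=0  a_k=16  p_k/q_k = 16/1
k=1  a_k=1  p_k/q_k = 17/1
…
k=3  a_k=2  p_k/q_k = 287/17
k=4  a_k=7  p_k/q_k = 2144/127
k=5  a_k=1  p_k/q_k = 2431/144
fundamental: x₁=2431, y₁=144  (since 5909761 − 285·20736 = 1)
k=2:  x_2 = 2431·2431+285·144·144 = 11819521,  y_2 = 2431·144+144·2431 = 700128
k=3:  x_3 = 2431·11819521+285·144·700128 = 57466508671,  y_3 = 2431·700128+144·11819521 = 3404022192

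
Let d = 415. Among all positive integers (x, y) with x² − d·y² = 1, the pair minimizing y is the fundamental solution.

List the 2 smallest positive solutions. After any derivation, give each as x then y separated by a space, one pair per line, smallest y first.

√415 = [20; 2,1,2,4,6,…,1,2,40, …], period ℓ=16 (even) → k=15
k=0  a_k=20  p_k/q_k = 20/1
k=1  a_k=2  p_k/q_k = 41/2
k=2  a_k=1  p_k/q_k = 61/3
k=3  a_k=2  p_k/q_k = 163/8
…
k=7  a_k=1  p_k/q_k = 9595/471
k=8  a_k=3  p_k/q_k = 33939/1666
k=9  a_k=1  p_k/q_k = 43534/2137
…
k=11  a_k=6  p_k/q_k = 508372/24955
k=12  a_k=4  p_k/q_k = 2110961/103623
…
k=14  a_k=1  p_k/q_k = 6841255/335824
k=15  a_k=2  p_k/q_k = 18412804/903849
(x₁, y₁) = (18412804, 903849);  18412804² − 415·903849² = 1 ✓
(x_2, y_2) = (18412804·18412804 + 415·903849·903849, 18412804·903849 + 903849·18412804) = (678062702284831, 33284788965192)

18412804 903849
678062702284831 33284788965192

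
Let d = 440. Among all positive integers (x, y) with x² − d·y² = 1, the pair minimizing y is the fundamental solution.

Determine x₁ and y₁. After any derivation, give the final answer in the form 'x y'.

d=440: √d = [20; 1,40] (ℓ=2, even), read p_1/q_1
step 0: (20, 1)  from 20·(1,0) + (0,1)
step 1: (21, 1)  from 1·(20,1) + (1,0)
→ (21, 1).  Check: 21²=441, 440·1²=440, difference 1.

21 1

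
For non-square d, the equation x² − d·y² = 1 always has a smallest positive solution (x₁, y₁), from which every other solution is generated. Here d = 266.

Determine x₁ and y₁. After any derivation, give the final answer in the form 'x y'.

685 42

d=266: √d = [16; 3,4,3,32] (ℓ=4, even), read p_3/q_3
i=0: a=16 ⇒ p=16, q=1
i=1: a=3 ⇒ p=49, q=3
i=2: a=4 ⇒ p=212, q=13
i=3: a=3 ⇒ p=685, q=42
→ (685, 42).  Check: 685²=469225, 266·42²=469224, difference 1.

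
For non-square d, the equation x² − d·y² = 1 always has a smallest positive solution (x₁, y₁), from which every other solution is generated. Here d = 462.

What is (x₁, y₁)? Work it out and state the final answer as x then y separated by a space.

43 2

d=462: √d = [21; 2,42] (ℓ=2, even), read p_1/q_1
step 0: (21, 1)  from 21·(1,0) + (0,1)
step 1: (43, 2)  from 2·(21,1) + (1,0)
fundamental: x₁=43, y₁=2  (since 1849 − 462·4 = 1)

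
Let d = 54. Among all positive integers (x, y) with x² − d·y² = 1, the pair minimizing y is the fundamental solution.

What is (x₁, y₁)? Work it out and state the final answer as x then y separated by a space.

d=54: √d = [7; 2,1,6,1,2,14] (ℓ=6, even), read p_5/q_5
step 0: (7, 1)  from 7·(1,0) + (0,1)
step 1: (15, 2)  from 2·(7,1) + (1,0)
step 2: (22, 3)  from 1·(15,2) + (7,1)
…
step 4: (169, 23)  from 1·(147,20) + (22,3)
step 5: (485, 66)  from 2·(169,23) + (147,20)
→ (485, 66).  Check: 485²=235225, 54·66²=235224, difference 1.

485 66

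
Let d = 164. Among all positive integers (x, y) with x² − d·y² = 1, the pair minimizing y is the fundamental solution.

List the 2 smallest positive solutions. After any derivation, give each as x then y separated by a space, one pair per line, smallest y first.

2049 160
8396801 655680

√164 → a₀=12, period (1,4,6,4,1,24); ℓ=6 even so k=5
a_0=12:  p_0=12·1+0=12,  q_0=12·0+1=1
a_1=1:  p_1=1·12+1=13,  q_1=1·1+0=1
a_2=4:  p_2=4·13+12=64,  q_2=4·1+1=5
…
a_4=4:  p_4=4·397+64=1652,  q_4=4·31+5=129
a_5=1:  p_5=1·1652+397=2049,  q_5=1·129+31=160
→ (2049, 160).  Check: 2049²=4198401, 164·160²=4198400, difference 1.
(x_2, y_2) = (2049·2049 + 164·160·160, 2049·160 + 160·2049) = (8396801, 655680)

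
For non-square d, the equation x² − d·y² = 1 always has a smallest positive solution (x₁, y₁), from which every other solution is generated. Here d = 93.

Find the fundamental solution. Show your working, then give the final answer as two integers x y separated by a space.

12151 1260

[9; 1,1,1,4,6,4,1,1,1,18] for √93; ℓ=10 ⇒ convergent index 9
k=0  a_k=9  p_k/q_k = 9/1
…
k=3  a_k=1  p_k/q_k = 29/3
k=4  a_k=4  p_k/q_k = 135/14
k=5  a_k=6  p_k/q_k = 839/87
…
k=7  a_k=1  p_k/q_k = 4330/449
k=8  a_k=1  p_k/q_k = 7821/811
k=9  a_k=1  p_k/q_k = 12151/1260
fundamental: x₁=12151, y₁=1260  (since 147646801 − 93·1587600 = 1)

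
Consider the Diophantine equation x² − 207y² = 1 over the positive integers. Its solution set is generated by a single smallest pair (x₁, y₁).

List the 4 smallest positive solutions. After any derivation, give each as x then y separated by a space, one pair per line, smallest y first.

1151 80
2649601 184160
6099380351 423936240
14040770918401 975901040320

d=207: √d = [14; 2,1,1,2,1,1,2,28] (ℓ=8, even), read p_7/q_7
step 0: (14, 1)  from 14·(1,0) + (0,1)
step 1: (29, 2)  from 2·(14,1) + (1,0)
step 2: (43, 3)  from 1·(29,2) + (14,1)
step 3: (72, 5)  from 1·(43,3) + (29,2)
step 4: (187, 13)  from 2·(72,5) + (43,3)
step 5: (259, 18)  from 1·(187,13) + (72,5)
step 6: (446, 31)  from 1·(259,18) + (187,13)
step 7: (1151, 80)  from 2·(446,31) + (259,18)
→ (1151, 80).  Check: 1151²=1324801, 207·80²=1324800, difference 1.
(x_2, y_2) = (1151·1151 + 207·80·80, 1151·80 + 80·1151) = (2649601, 184160)
(x_3, y_3) = (1151·2649601 + 207·80·184160, 1151·184160 + 80·2649601) = (6099380351, 423936240)
(x_4, y_4) = (1151·6099380351 + 207·80·423936240, 1151·423936240 + 80·6099380351) = (14040770918401, 975901040320)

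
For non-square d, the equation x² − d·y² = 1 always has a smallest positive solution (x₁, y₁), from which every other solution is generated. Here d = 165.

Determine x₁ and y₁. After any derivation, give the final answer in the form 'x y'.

[12; 1,5,2,5,1,24] for √165; ℓ=6 ⇒ convergent index 5
step 0: (12, 1)  from 12·(1,0) + (0,1)
step 1: (13, 1)  from 1·(12,1) + (1,0)
step 2: (77, 6)  from 5·(13,1) + (12,1)
…
step 4: (912, 71)  from 5·(167,13) + (77,6)
step 5: (1079, 84)  from 1·(912,71) + (167,13)
(x₁, y₁) = (1079, 84);  1079² − 165·84² = 1 ✓

1079 84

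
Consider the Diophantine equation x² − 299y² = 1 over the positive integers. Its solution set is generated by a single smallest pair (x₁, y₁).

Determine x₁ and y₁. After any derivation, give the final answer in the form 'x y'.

[17; 3,2,3,34] for √299; ℓ=4 ⇒ convergent index 3
i=0: a=17 ⇒ p=17, q=1
…
i=2: a=2 ⇒ p=121, q=7
i=3: a=3 ⇒ p=415, q=24
(x₁, y₁) = (415, 24);  415² − 299·24² = 1 ✓

415 24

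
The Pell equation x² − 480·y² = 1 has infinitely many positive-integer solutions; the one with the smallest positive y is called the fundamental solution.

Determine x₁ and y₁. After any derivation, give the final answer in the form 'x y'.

241 11

√480 → a₀=21, period (1,9,1,42); ℓ=4 even so k=3
a_0=21:  p_0=21·1+0=21,  q_0=21·0+1=1
a_1=1:  p_1=1·21+1=22,  q_1=1·1+0=1
a_2=9:  p_2=9·22+21=219,  q_2=9·1+1=10
a_3=1:  p_3=1·219+22=241,  q_3=1·10+1=11
fundamental: x₁=241, y₁=11  (since 58081 − 480·121 = 1)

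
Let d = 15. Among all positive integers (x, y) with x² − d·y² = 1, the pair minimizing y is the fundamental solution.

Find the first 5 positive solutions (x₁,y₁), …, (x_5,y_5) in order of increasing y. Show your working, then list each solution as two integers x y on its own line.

d=15: √d = [3; 1,6] (ℓ=2, even), read p_1/q_1
i=0: a=3 ⇒ p=3, q=1
i=1: a=1 ⇒ p=4, q=1
(x₁, y₁) = (4, 1);  4² − 15·1² = 1 ✓
k=2:  x_2 = 4·4+15·1·1 = 31,  y_2 = 4·1+1·4 = 8
k=3:  x_3 = 4·31+15·1·8 = 244,  y_3 = 4·8+1·31 = 63
k=4:  x_4 = 4·244+15·1·63 = 1921,  y_4 = 4·63+1·244 = 496
k=5:  x_5 = 4·1921+15·1·496 = 15124,  y_5 = 4·496+1·1921 = 3905

4 1
31 8
244 63
1921 496
15124 3905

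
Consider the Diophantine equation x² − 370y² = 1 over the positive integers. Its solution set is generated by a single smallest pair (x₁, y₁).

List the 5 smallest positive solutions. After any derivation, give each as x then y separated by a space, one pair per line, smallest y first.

213859 11118
91471343761 4755368724
39123940210553539 2033956799880714
16734013458886067250241 869959934526623861928
7157438768568706971928026499 372097523273824548176239590

[19; 4,4,38] for √370; ℓ=3 ⇒ convergent index 5
step 0: (19, 1)  from 19·(1,0) + (0,1)
step 1: (77, 4)  from 4·(19,1) + (1,0)
step 2: (327, 17)  from 4·(77,4) + (19,1)
step 3: (12503, 650)  from 38·(327,17) + (77,4)
step 4: (50339, 2617)  from 4·(12503,650) + (327,17)
step 5: (213859, 11118)  from 4·(50339,2617) + (12503,650)
→ (213859, 11118).  Check: 213859²=45735671881, 370·11118²=45735671880, difference 1.
n=2: (213859,11118)∘(213859,11118) = (213859·213859+370·11118·11118, 213859·11118+11118·213859) = (91471343761,4755368724)
n=3: (91471343761,4755368724)∘(213859,11118) = (213859·91471343761+370·11118·4755368724, 213859·4755368724+11118·91471343761) = (39123940210553539,2033956799880714)
n=4: (39123940210553539,2033956799880714)∘(213859,11118) = (213859·39123940210553539+370·11118·2033956799880714, 213859·2033956799880714+11118·39123940210553539) = (16734013458886067250241,869959934526623861928)
n=5: (16734013458886067250241,869959934526623861928)∘(213859,11118) = (213859·16734013458886067250241+370·11118·869959934526623861928, 213859·869959934526623861928+11118·16734013458886067250241) = (7157438768568706971928026499,372097523273824548176239590)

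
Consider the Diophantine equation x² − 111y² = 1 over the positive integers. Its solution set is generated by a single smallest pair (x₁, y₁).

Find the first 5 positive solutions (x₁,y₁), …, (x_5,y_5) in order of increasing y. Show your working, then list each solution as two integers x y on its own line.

295 28
174049 16520
102688615 9746772
60586108801 5750578960
35745701503975 3392831839628

d=111: √d = [10; 1,1,6,1,1,20] (ℓ=6, even), read p_5/q_5
i=0: a=10 ⇒ p=10, q=1
…
i=4: a=1 ⇒ p=158, q=15
i=5: a=1 ⇒ p=295, q=28
→ (295, 28).  Check: 295²=87025, 111·28²=87024, difference 1.
k=2:  x_2 = 295·295+111·28·28 = 174049,  y_2 = 295·28+28·295 = 16520
k=3:  x_3 = 295·174049+111·28·16520 = 102688615,  y_3 = 295·16520+28·174049 = 9746772
k=4:  x_4 = 295·102688615+111·28·9746772 = 60586108801,  y_4 = 295·9746772+28·102688615 = 5750578960
k=5:  x_5 = 295·60586108801+111·28·5750578960 = 35745701503975,  y_5 = 295·5750578960+28·60586108801 = 3392831839628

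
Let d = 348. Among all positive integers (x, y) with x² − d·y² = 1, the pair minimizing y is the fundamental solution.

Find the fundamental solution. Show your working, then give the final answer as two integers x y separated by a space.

1567 84

√348 = [18; 1,1,1,8,1,1,1,36, …], period ℓ=8 (even) → k=7
step 0: (18, 1)  from 18·(1,0) + (0,1)
…
step 3: (56, 3)  from 1·(37,2) + (19,1)
step 4: (485, 26)  from 8·(56,3) + (37,2)
step 5: (541, 29)  from 1·(485,26) + (56,3)
step 6: (1026, 55)  from 1·(541,29) + (485,26)
step 7: (1567, 84)  from 1·(1026,55) + (541,29)
→ (1567, 84).  Check: 1567²=2455489, 348·84²=2455488, difference 1.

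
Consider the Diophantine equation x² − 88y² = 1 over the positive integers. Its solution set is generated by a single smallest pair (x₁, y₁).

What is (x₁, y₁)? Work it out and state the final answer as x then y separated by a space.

197 21

√88 → a₀=9, period (2,1,1,1,2,18); ℓ=6 even so k=5
k=0  a_k=9  p_k/q_k = 9/1
…
k=2  a_k=1  p_k/q_k = 28/3
…
k=4  a_k=1  p_k/q_k = 75/8
k=5  a_k=2  p_k/q_k = 197/21
→ (197, 21).  Check: 197²=38809, 88·21²=38808, difference 1.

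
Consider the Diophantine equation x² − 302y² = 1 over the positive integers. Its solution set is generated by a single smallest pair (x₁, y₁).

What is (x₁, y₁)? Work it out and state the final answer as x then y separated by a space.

4276623 246092

d=302: √d = [17; 2,1,1,1,4,…,1,2,34] (ℓ=16, even), read p_15/q_15
i=0: a=17 ⇒ p=17, q=1
…
i=3: a=1 ⇒ p=87, q=5
i=4: a=1 ⇒ p=139, q=8
i=5: a=4 ⇒ p=643, q=37
i=6: a=2 ⇒ p=1425, q=82
i=7: a=1 ⇒ p=2068, q=119
i=8: a=16 ⇒ p=34513, q=1986
i=9: a=1 ⇒ p=36581, q=2105
i=10: a=2 ⇒ p=107675, q=6196
…
i=13: a=1 ⇒ p=1042237, q=59974
i=14: a=1 ⇒ p=1617193, q=93059
i=15: a=2 ⇒ p=4276623, q=246092
fundamental: x₁=4276623, y₁=246092  (since 18289504284129 − 302·60561272464 = 1)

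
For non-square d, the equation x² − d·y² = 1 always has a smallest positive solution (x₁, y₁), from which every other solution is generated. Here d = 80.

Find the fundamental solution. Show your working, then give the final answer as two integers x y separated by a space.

9 1

d=80: √d = [8; 1,16] (ℓ=2, even), read p_1/q_1
i=0: a=8 ⇒ p=8, q=1
i=1: a=1 ⇒ p=9, q=1
→ (9, 1).  Check: 9²=81, 80·1²=80, difference 1.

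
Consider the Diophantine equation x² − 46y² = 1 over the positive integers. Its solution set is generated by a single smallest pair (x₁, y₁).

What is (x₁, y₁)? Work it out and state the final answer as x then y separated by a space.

24335 3588

√46 = [6; 1,3,1,1,2,6,2,1,1,3,1,12, …], period ℓ=12 (even) → k=11
k=0  a_k=6  p_k/q_k = 6/1
…
k=7  a_k=2  p_k/q_k = 2150/317
…
k=10  a_k=3  p_k/q_k = 19038/2807
k=11  a_k=1  p_k/q_k = 24335/3588
fundamental: x₁=24335, y₁=3588  (since 592192225 − 46·12873744 = 1)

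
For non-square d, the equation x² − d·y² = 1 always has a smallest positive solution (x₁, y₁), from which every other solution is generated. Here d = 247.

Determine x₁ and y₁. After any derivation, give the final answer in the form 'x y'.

85292 5427

√247 = [15; 1,2,1,1,9,1,9,1,1,2,1,30, …], period ℓ=12 (even) → k=11
a_0=15:  p_0=15·1+0=15,  q_0=15·0+1=1
a_1=1:  p_1=1·15+1=16,  q_1=1·1+0=1
a_2=2:  p_2=2·16+15=47,  q_2=2·1+1=3
a_3=1:  p_3=1·47+16=63,  q_3=1·3+1=4
…
a_5=9:  p_5=9·110+63=1053,  q_5=9·7+4=67
a_6=1:  p_6=1·1053+110=1163,  q_6=1·67+7=74
…
a_8=1:  p_8=1·11520+1163=12683,  q_8=1·733+74=807
a_9=1:  p_9=1·12683+11520=24203,  q_9=1·807+733=1540
a_10=2:  p_10=2·24203+12683=61089,  q_10=2·1540+807=3887
a_11=1:  p_11=1·61089+24203=85292,  q_11=1·3887+1540=5427
(x₁, y₁) = (85292, 5427);  85292² − 247·5427² = 1 ✓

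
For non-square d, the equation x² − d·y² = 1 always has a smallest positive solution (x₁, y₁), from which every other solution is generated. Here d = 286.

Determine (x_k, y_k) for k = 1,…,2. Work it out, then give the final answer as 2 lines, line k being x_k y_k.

√286 → a₀=16, period (1,10,3,3,2,3,3,10,1,32); ℓ=10 even so k=9
step 0: (16, 1)  from 16·(1,0) + (0,1)
step 1: (17, 1)  from 1·(16,1) + (1,0)
…
step 3: (575, 34)  from 3·(186,11) + (17,1)
…
step 5: (4397, 260)  from 2·(1911,113) + (575,34)
…
step 8: (512132, 30283)  from 10·(49703,2939) + (15102,893)
step 9: (561835, 33222)  from 1·(512132,30283) + (49703,2939)
fundamental: x₁=561835, y₁=33222  (since 315658567225 − 286·1103701284 = 1)
(561835+33222√286)^2 = 631317134449 + 37330564740√286

561835 33222
631317134449 37330564740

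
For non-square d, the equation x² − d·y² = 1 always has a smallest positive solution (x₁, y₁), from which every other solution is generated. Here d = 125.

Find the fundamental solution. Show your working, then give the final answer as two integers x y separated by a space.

930249 83204

[11; 5,1,1,5,22] for √125; ℓ=5 ⇒ convergent index 9
i=0: a=11 ⇒ p=11, q=1
…
i=2: a=1 ⇒ p=67, q=6
i=3: a=1 ⇒ p=123, q=11
i=4: a=5 ⇒ p=682, q=61
…
i=6: a=5 ⇒ p=76317, q=6826
i=7: a=1 ⇒ p=91444, q=8179
i=8: a=1 ⇒ p=167761, q=15005
i=9: a=5 ⇒ p=930249, q=83204
→ (930249, 83204).  Check: 930249²=865363202001, 125·83204²=865363202000, difference 1.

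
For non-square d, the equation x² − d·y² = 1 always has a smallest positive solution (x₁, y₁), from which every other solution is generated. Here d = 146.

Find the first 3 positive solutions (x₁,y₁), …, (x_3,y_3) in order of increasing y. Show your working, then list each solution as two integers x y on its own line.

145 12
42049 3480
12194065 1009188

√146 = [12; 12,24, …], period ℓ=2 (even) → k=1
step 0: (12, 1)  from 12·(1,0) + (0,1)
step 1: (145, 12)  from 12·(12,1) + (1,0)
fundamental: x₁=145, y₁=12  (since 21025 − 146·144 = 1)
n=2: (145,12)∘(145,12) = (145·145+146·12·12, 145·12+12·145) = (42049,3480)
n=3: (42049,3480)∘(145,12) = (145·42049+146·12·3480, 145·3480+12·42049) = (12194065,1009188)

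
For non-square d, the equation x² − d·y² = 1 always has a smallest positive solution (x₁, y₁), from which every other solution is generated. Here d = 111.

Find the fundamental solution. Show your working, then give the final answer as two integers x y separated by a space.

295 28

√111 = [10; 1,1,6,1,1,20, …], period ℓ=6 (even) → k=5
k=0  a_k=10  p_k/q_k = 10/1
…
k=4  a_k=1  p_k/q_k = 158/15
k=5  a_k=1  p_k/q_k = 295/28
→ (295, 28).  Check: 295²=87025, 111·28²=87024, difference 1.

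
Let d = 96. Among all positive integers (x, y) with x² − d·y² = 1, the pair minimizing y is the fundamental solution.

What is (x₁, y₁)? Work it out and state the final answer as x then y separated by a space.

√96 → a₀=9, period (1,3,1,18); ℓ=4 even so k=3
k=0  a_k=9  p_k/q_k = 9/1
…
k=2  a_k=3  p_k/q_k = 39/4
k=3  a_k=1  p_k/q_k = 49/5
(x₁, y₁) = (49, 5);  49² − 96·5² = 1 ✓

49 5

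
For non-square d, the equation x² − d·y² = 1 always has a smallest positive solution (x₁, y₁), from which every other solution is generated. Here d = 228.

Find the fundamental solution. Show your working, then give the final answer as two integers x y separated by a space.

√228 → a₀=15, period (10,30); ℓ=2 even so k=1
step 0: (15, 1)  from 15·(1,0) + (0,1)
step 1: (151, 10)  from 10·(15,1) + (1,0)
fundamental: x₁=151, y₁=10  (since 22801 − 228·100 = 1)

151 10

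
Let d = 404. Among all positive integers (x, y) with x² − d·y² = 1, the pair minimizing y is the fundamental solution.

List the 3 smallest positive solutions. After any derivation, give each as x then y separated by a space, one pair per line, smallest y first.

201 10
80801 4020
32481801 1616030

[20; 10,40] for √404; ℓ=2 ⇒ convergent index 1
a_0=20:  p_0=20·1+0=20,  q_0=20·0+1=1
a_1=10:  p_1=10·20+1=201,  q_1=10·1+0=10
fundamental: x₁=201, y₁=10  (since 40401 − 404·100 = 1)
(x_2, y_2) = (201·201 + 404·10·10, 201·10 + 10·201) = (80801, 4020)
(x_3, y_3) = (201·80801 + 404·10·4020, 201·4020 + 10·80801) = (32481801, 1616030)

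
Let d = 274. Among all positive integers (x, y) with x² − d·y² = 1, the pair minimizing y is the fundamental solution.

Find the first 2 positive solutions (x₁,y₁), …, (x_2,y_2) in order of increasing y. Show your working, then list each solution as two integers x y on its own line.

√274 → a₀=16, period (1,1,4,4,1,1,32); ℓ=7 odd so k=13
k=0  a_k=16  p_k/q_k = 16/1
k=1  a_k=1  p_k/q_k = 17/1
…
k=4  a_k=4  p_k/q_k = 629/38
…
k=9  a_k=1  p_k/q_k = 93011/5619
…
k=12  a_k=1  p_k/q_k = 2189276/132259
k=13  a_k=1  p_k/q_k = 3959299/239190
→ (3959299, 239190).  Check: 3959299²=15676048571401, 274·239190²=15676048571400, difference 1.
(x_2, y_2) = (3959299·3959299 + 274·239190·239190, 3959299·239190 + 239190·3959299) = (31352097142801, 1894049455620)

3959299 239190
31352097142801 1894049455620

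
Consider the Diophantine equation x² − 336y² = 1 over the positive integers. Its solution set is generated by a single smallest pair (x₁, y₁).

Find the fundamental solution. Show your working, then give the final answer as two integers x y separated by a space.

√336 → a₀=18, period (3,36); ℓ=2 even so k=1
step 0: (18, 1)  from 18·(1,0) + (0,1)
step 1: (55, 3)  from 3·(18,1) + (1,0)
(x₁, y₁) = (55, 3);  55² − 336·3² = 1 ✓

55 3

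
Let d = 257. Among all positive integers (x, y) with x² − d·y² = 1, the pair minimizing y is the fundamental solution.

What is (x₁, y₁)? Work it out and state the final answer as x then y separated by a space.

√257 = [16; 32, …], period ℓ=1 (odd) → k=1
a_0=16:  p_0=16·1+0=16,  q_0=16·0+1=1
a_1=32:  p_1=32·16+1=513,  q_1=32·1+0=32
(x₁, y₁) = (513, 32);  513² − 257·32² = 1 ✓

513 32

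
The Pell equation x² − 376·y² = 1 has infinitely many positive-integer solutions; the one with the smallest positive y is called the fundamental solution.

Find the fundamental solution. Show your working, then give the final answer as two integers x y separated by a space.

2143295 110532

√376 → a₀=19, period (2,1,1,3,1,…,1,2,38); ℓ=16 even so k=15
k=0  a_k=19  p_k/q_k = 19/1
…
k=5  a_k=1  p_k/q_k = 446/23
k=6  a_k=2  p_k/q_k = 1241/64
…
k=9  a_k=2  p_k/q_k = 28834/1487
k=10  a_k=2  p_k/q_k = 70621/3642
…
k=13  a_k=1  p_k/q_k = 468441/24158
k=14  a_k=1  p_k/q_k = 837427/43187
k=15  a_k=2  p_k/q_k = 2143295/110532
fundamental: x₁=2143295, y₁=110532  (since 4593713457025 − 376·12217323024 = 1)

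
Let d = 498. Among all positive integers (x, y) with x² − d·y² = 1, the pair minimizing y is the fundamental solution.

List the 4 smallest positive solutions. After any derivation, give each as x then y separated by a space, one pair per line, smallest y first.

179777 8056
64639539457 2896567024
23241404969742401 1041472259739240
8356540122426119709697 374465516875386131936

√498 → a₀=22, period (3,6,22,6,3,44); ℓ=6 even so k=5
k=0  a_k=22  p_k/q_k = 22/1
…
k=3  a_k=22  p_k/q_k = 9395/421
k=4  a_k=6  p_k/q_k = 56794/2545
k=5  a_k=3  p_k/q_k = 179777/8056
fundamental: x₁=179777, y₁=8056  (since 32319769729 − 498·64899136 = 1)
(179777+8056√498)^2 = 64639539457 + 2896567024√498
(179777+8056√498)^3 = 23241404969742401 + 1041472259739240√498
(179777+8056√498)^4 = 8356540122426119709697 + 374465516875386131936√498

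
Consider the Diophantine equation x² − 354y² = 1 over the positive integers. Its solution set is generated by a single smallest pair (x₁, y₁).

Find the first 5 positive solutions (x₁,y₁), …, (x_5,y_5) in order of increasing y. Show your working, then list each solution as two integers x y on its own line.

258065 13716
133195088449 7079239080
68745981000924305 3653807666346684
35481863173873866451201 1885839750824434773840
18313254039862772710457447825 973338470589361712155692516

√354 = [18; 1,4,2,2,18,2,2,4,1,36, …], period ℓ=10 (even) → k=9
i=0: a=18 ⇒ p=18, q=1
…
i=5: a=18 ⇒ p=9351, q=497
…
i=7: a=2 ⇒ p=47771, q=2539
i=8: a=4 ⇒ p=210294, q=11177
i=9: a=1 ⇒ p=258065, q=13716
→ (258065, 13716).  Check: 258065²=66597544225, 354·13716²=66597544224, difference 1.
(x_2, y_2) = (258065·258065 + 354·13716·13716, 258065·13716 + 13716·258065) = (133195088449, 7079239080)
(x_3, y_3) = (258065·133195088449 + 354·13716·7079239080, 258065·7079239080 + 13716·133195088449) = (68745981000924305, 3653807666346684)
(x_4, y_4) = (258065·68745981000924305 + 354·13716·3653807666346684, 258065·3653807666346684 + 13716·68745981000924305) = (35481863173873866451201, 1885839750824434773840)
(x_5, y_5) = (258065·35481863173873866451201 + 354·13716·1885839750824434773840, 258065·1885839750824434773840 + 13716·35481863173873866451201) = (18313254039862772710457447825, 973338470589361712155692516)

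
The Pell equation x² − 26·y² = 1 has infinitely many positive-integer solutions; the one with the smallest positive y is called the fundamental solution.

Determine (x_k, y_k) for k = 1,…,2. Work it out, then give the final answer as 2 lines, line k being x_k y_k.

[5; 10] for √26; ℓ=1 ⇒ convergent index 1
k=0  a_k=5  p_k/q_k = 5/1
k=1  a_k=10  p_k/q_k = 51/10
→ (51, 10).  Check: 51²=2601, 26·10²=2600, difference 1.
(x_2, y_2) = (51·51 + 26·10·10, 51·10 + 10·51) = (5201, 1020)

51 10
5201 1020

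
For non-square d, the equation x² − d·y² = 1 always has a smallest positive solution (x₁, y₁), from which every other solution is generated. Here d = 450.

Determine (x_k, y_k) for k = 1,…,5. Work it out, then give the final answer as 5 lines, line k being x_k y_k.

19601 924
768398401 36222648
30122754096401 1420000245972
1180872205318713601 55666849606371696
46292552162781456490001 2182251836848982980620

[21; 4,1,2,4,2,1,4,42] for √450; ℓ=8 ⇒ convergent index 7
step 0: (21, 1)  from 21·(1,0) + (0,1)
step 1: (85, 4)  from 4·(21,1) + (1,0)
…
step 3: (297, 14)  from 2·(106,5) + (85,4)
step 4: (1294, 61)  from 4·(297,14) + (106,5)
step 5: (2885, 136)  from 2·(1294,61) + (297,14)
step 6: (4179, 197)  from 1·(2885,136) + (1294,61)
step 7: (19601, 924)  from 4·(4179,197) + (2885,136)
fundamental: x₁=19601, y₁=924  (since 384199201 − 450·853776 = 1)
n=2: (19601,924)∘(19601,924) = (19601·19601+450·924·924, 19601·924+924·19601) = (768398401,36222648)
n=3: (768398401,36222648)∘(19601,924) = (19601·768398401+450·924·36222648, 19601·36222648+924·768398401) = (30122754096401,1420000245972)
n=4: (30122754096401,1420000245972)∘(19601,924) = (19601·30122754096401+450·924·1420000245972, 19601·1420000245972+924·30122754096401) = (1180872205318713601,55666849606371696)
n=5: (1180872205318713601,55666849606371696)∘(19601,924) = (19601·1180872205318713601+450·924·55666849606371696, 19601·55666849606371696+924·1180872205318713601) = (46292552162781456490001,2182251836848982980620)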